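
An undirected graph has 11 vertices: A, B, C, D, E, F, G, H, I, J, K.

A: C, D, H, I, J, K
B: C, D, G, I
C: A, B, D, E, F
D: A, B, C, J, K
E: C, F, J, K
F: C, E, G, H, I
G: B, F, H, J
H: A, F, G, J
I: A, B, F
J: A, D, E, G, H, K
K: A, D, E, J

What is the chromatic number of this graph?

A, D, J, K are pairwise adjacent (a clique of size 4), so at least 4 colors are needed.
4 colors suffice: color 1 → {B, F, J}; color 2 → {A, E, G}; color 3 → {D, H, I}; color 4 → {C, K}. Every edge joins two different colors.

4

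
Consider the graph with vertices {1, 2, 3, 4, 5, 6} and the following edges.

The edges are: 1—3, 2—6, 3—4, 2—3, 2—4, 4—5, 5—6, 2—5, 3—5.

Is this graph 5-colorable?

Yes

The chromatic number is 4. 2, 3, 4, 5 are pairwise adjacent (a clique of size 4), so at least 4 colors are needed.
A valid assignment using 4 colors: 1=a, 2=a, 3=b, 4=d, 5=c, 6=b.
Since 5 ≥ 4, a proper 5-coloring certainly exists.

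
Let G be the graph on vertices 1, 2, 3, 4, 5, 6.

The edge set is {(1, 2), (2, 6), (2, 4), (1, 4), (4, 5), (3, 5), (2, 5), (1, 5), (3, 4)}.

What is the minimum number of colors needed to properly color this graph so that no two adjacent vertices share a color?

1, 2, 4, 5 form a clique, so at least 4 colors are needed.
4 colors suffice: color red → {4, 6}; color blue → {5}; color green → {2, 3}; color yellow → {1}. Every edge joins two different colors.

4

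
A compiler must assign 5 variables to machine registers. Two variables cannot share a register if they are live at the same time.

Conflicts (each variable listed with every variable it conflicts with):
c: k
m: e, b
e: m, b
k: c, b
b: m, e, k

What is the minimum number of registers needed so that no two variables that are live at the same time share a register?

m, e, b all conflict with each other, so at least 3 registers are needed.
Using 3 registers: c=1, m=3, e=2, k=2, b=1. Every pair that conflicts lands in different registers.

3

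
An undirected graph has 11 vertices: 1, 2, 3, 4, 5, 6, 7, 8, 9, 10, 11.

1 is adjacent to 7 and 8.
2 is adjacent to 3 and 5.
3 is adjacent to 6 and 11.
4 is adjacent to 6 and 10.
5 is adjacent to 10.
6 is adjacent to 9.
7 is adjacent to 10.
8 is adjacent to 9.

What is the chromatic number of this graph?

The cycle 7-1-8-9-6-4-10-7 has odd length 7, so it cannot be 2-colored; at least 3 colors are needed.
3 colors suffice: color red → {1, 3, 9, 10}; color blue → {2, 6, 7, 8, 11}; color green → {4, 5}. Each edge has distinct colors on its endpoints.

3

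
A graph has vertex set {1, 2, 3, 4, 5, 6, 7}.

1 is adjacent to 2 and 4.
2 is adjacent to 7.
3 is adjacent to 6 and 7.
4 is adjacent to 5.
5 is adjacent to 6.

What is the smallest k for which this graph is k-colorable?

The cycle 6-5-4-1-2-7-3-6 has odd length 7, so it cannot be 2-colored; at least 3 colors are needed.
3 colors suffice: color a → {1, 5, 7}; color b → {2, 4, 6}; color c → {3}. Each edge has distinct colors on its endpoints.

3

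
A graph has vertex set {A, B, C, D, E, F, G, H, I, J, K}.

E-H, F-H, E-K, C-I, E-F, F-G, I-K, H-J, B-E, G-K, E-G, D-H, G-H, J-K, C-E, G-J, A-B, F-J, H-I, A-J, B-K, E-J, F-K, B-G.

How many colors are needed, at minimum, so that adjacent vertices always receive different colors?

5

E, F, G, J, K form a clique, so at least 5 colors are needed.
5 colors suffice: color 1 → {A, D, E, I}; color 2 → {B, C, J}; color 3 → {H, K}; color 4 → {G}; color 5 → {F}. Each edge has distinct colors on its endpoints.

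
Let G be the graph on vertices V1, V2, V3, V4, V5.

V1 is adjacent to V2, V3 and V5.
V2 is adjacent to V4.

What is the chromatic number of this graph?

V2 and V4 are adjacent, so at least 2 colors are needed.
One proper 2-coloring: V1=1, V2=2, V3=2, V4=1, V5=2. Each edge has distinct colors on its endpoints.

2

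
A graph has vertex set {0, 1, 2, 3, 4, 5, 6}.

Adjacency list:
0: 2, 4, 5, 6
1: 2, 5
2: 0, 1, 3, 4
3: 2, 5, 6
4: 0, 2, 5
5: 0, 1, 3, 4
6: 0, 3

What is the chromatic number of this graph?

0, 4, 5 are mutually adjacent, so at least 3 colors are needed.
3 colors suffice: color red → {0, 1, 3}; color blue → {2, 5, 6}; color green → {4}. Every edge joins two different colors.

3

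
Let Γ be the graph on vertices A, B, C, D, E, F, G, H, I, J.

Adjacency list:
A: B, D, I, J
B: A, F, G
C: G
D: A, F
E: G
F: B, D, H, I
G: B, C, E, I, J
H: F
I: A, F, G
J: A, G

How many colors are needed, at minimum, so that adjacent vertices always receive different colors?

D and F are adjacent, so at least 2 colors are needed.
One proper 2-coloring: A=red, B=blue, C=blue, D=blue, E=blue, F=red, G=red, H=blue, I=blue, J=blue. Each edge has distinct colors on its endpoints.

2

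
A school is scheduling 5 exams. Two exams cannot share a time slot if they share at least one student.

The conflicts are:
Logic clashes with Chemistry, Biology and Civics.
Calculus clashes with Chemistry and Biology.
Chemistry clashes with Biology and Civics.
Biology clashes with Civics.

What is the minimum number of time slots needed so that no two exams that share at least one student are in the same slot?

Logic, Chemistry, Biology, Civics are mutually in conflict, so at least 4 time slots are needed.
Using 4 time slots: Logic=4, Calculus=3, Chemistry=1, Biology=2, Civics=3. Each listed conflict is separated.

4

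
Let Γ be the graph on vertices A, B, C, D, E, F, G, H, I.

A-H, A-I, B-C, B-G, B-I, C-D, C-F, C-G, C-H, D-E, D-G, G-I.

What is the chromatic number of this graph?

3

B, G, I are mutually adjacent, so at least 3 colors are needed.
3 colors suffice: color 1 → {C, E, I}; color 2 → {A, F, G}; color 3 → {B, D, H}. Every edge joins two different colors.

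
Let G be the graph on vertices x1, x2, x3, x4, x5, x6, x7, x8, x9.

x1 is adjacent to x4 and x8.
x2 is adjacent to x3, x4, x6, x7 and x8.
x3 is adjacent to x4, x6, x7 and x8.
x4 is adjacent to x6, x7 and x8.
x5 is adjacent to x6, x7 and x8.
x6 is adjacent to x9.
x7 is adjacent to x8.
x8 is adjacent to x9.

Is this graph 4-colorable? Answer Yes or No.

x2, x3, x4, x7, x8 are mutually adjacent (a clique of size 5), so at least 5 colors are needed.
So 4 colors are not enough.

No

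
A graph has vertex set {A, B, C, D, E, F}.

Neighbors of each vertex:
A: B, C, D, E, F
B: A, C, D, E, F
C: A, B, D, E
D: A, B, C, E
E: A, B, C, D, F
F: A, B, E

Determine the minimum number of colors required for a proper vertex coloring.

A, B, C, D, E are mutually adjacent (a clique of size 5), so at least 5 colors are needed.
5 colors suffice: color 1 → {B}; color 2 → {A}; color 3 → {E}; color 4 → {D, F}; color 5 → {C}. No two adjacent vertices share a color.

5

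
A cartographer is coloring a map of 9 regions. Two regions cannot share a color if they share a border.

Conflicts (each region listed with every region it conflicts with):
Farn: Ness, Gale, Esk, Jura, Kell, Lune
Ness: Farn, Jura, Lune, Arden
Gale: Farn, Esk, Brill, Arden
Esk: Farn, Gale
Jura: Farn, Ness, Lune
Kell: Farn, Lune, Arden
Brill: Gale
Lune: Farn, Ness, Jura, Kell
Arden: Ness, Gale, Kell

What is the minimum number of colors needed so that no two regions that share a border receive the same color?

4

Farn, Ness, Jura, Lune pairwise conflict, so at least 4 colors are needed.
4 colors suffice: color 1 → {Farn, Brill, Arden}; color 2 → {Gale, Lune}; color 3 → {Ness, Esk, Kell}; color 4 → {Jura}. Each listed conflict is separated.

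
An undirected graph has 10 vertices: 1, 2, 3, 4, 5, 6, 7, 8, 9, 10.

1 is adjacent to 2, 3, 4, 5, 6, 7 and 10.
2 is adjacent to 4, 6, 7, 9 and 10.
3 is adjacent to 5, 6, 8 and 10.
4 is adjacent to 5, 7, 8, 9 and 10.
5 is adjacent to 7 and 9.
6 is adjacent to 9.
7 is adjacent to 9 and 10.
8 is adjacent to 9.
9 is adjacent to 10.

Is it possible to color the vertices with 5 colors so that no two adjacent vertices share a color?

The chromatic number is 5. 2, 4, 7, 9, 10 are mutually adjacent (a clique of size 5), so at least 5 colors are needed.
One proper 5-coloring: 1=a, 2=c, 3=b, 4=b, 5=c, 6=d, 7=e, 8=c, 9=a, 10=d.
That is already a proper 5-coloring.

Yes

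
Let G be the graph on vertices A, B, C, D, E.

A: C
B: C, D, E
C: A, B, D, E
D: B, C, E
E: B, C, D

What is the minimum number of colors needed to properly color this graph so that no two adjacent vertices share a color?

4

B, C, D, E are mutually adjacent (a clique of size 4), so at least 4 colors are needed.
A valid assignment using 4 colors: A=2, B=3, C=1, D=2, E=4. No two adjacent vertices share a color.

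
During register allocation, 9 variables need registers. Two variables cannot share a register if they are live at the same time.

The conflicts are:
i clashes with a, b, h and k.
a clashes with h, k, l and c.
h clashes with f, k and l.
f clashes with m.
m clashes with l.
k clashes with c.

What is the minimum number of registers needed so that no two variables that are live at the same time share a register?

4

i, a, h, k are mutually in conflict, so at least 4 registers are needed.
4 registers suffice: register 1 → {b, h, m, c}; register 2 → {a, f}; register 3 → {i, l}; register 4 → {k}. No two conflicting variables share a register.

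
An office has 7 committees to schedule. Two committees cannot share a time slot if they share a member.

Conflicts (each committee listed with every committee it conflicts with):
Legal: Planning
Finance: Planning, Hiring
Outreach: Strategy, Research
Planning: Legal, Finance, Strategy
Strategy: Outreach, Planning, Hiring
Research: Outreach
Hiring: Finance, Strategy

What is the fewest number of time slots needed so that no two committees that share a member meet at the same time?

Strategy and Hiring conflict, so at least 2 time slots are needed.
2 time slots suffice: Legal=1, Finance=1, Outreach=2, Planning=2, Strategy=1, Research=1, Hiring=2. Every pair that conflicts lands in different time slots.

2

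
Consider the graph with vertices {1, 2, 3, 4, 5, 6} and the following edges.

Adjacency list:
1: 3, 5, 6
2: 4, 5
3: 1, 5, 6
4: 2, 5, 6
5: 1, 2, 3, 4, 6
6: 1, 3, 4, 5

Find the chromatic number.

1, 3, 5, 6 are mutually adjacent (a clique of size 4), so at least 4 colors are needed.
4 colors suffice: color a → {5}; color b → {2, 6}; color c → {3, 4}; color d → {1}. Each edge has distinct colors on its endpoints.

4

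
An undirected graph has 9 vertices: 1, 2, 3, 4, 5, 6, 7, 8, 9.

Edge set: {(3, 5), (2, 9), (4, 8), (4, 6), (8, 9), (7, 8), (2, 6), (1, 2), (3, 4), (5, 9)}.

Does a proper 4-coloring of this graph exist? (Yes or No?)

Yes

The chromatic number is 3. The cycle 2-6-4-8-9-2 has odd length 5, so it cannot be 2-colored; at least 3 colors are needed.
One proper 3-coloring: 1=blue, 2=red, 3=blue, 4=red, 5=red, 6=blue, 7=red, 8=green, 9=blue.
Since 4 ≥ 3, a proper 4-coloring certainly exists.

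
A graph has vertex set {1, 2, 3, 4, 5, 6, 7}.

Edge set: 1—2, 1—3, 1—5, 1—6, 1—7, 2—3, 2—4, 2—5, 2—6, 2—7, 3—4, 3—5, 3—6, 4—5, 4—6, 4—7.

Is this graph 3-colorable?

1, 2, 3, 5 form a clique, so at least 4 colors are needed.
So 3 colors are not enough.

No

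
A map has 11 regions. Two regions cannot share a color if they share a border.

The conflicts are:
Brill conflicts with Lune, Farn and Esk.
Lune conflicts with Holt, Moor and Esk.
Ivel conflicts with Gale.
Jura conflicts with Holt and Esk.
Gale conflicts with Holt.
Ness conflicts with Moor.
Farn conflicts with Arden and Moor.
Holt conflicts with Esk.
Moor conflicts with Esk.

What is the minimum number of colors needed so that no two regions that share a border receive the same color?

3

Lune, Holt, Esk all conflict with each other, so at least 3 colors are needed.
3 colors suffice: Brill=2, Lune=3, Ivel=2, Jura=3, Gale=1, Ness=1, Farn=1, Arden=2, Holt=2, Moor=2, Esk=1. Each listed conflict is separated.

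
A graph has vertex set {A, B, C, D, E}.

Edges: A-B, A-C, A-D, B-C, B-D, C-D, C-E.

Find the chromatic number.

A, B, C, D form a clique, so at least 4 colors are needed.
4 colors suffice: color red → {C}; color blue → {B, E}; color green → {D}; color yellow → {A}. Every edge joins two different colors.

4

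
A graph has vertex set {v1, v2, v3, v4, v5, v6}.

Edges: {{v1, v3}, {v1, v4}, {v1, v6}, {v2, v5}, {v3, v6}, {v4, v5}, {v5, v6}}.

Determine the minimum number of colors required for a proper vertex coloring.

v1, v3, v6 are pairwise adjacent, so at least 3 colors are needed.
One proper 3-coloring: v1=R, v2=B, v3=G, v4=B, v5=R, v6=B. No two adjacent vertices share a color.

3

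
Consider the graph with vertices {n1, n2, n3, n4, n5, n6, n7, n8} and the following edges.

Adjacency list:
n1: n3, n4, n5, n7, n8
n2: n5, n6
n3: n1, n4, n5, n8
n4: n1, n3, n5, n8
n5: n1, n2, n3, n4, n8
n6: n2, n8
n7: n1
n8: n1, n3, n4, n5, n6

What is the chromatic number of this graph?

n1, n3, n4, n5, n8 are pairwise adjacent (a clique of size 5), so at least 5 colors are needed.
5 colors suffice: color 1 → {n2, n7, n8}; color 2 → {n1, n6}; color 3 → {n5}; color 4 → {n4}; color 5 → {n3}. Each edge has distinct colors on its endpoints.

5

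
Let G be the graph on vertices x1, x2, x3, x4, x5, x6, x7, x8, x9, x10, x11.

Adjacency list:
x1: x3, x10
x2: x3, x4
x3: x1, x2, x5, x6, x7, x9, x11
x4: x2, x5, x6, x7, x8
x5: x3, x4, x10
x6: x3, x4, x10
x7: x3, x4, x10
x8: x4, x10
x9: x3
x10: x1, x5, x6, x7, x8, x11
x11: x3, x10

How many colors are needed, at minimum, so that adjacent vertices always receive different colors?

2

x1 and x3 are adjacent, so at least 2 colors are needed.
2 colors suffice: color 1 → {x3, x4, x10}; color 2 → {x1, x2, x5, x6, x7, x8, x9, x11}. Every edge joins two different colors.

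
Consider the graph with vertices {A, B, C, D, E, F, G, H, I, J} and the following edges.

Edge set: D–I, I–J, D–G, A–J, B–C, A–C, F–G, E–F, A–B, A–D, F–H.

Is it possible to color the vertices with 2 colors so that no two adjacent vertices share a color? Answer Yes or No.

A, B, C form a triangle, so at least 3 colors are needed.
So 2 colors are not enough.

No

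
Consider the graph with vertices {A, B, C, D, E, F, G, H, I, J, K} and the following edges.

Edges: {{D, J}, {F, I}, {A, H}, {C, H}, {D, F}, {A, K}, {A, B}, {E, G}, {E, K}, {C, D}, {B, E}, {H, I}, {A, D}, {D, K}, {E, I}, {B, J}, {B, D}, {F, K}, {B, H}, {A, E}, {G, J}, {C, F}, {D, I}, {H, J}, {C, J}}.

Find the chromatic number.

C, H, J form a triangle, so at least 3 colors are needed.
A valid assignment using 3 colors: A=2, B=3, C=3, D=1, E=1, F=2, G=3, H=1, I=3, J=2, K=3. Each edge has distinct colors on its endpoints.

3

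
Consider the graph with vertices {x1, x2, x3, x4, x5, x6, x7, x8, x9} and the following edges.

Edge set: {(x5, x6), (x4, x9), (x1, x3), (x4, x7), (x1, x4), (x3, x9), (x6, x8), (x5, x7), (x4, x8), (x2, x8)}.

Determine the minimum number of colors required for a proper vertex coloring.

3

The cycle x8-x6-x5-x7-x4-x8 has odd length 5, so it cannot be 2-colored; at least 3 colors are needed.
3 colors suffice: color R → {x2, x3, x4, x5}; color B → {x1, x7, x8, x9}; color G → {x6}. No two adjacent vertices share a color.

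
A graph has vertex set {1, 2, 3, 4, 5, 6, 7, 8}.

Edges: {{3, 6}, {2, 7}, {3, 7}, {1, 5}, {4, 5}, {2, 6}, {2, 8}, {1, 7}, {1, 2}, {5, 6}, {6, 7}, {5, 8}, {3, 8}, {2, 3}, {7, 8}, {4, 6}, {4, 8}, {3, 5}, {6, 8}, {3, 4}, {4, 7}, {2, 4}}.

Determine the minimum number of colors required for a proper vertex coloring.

6

2, 3, 4, 6, 7, 8 are mutually adjacent (a clique of size 6), so at least 6 colors are needed.
6 colors suffice: color red → {1, 6}; color blue → {3}; color green → {4}; color yellow → {5, 7}; color purple → {8}; color orange → {2}. Each edge has distinct colors on its endpoints.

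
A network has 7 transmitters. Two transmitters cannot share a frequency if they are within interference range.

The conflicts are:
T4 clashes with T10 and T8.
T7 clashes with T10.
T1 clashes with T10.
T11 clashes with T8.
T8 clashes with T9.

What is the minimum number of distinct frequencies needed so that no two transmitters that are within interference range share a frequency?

T4 and T10 conflict, so at least 2 frequencies are needed.
2 frequencies suffice: frequency 1 → {T10, T8}; frequency 2 → {T4, T7, T1, T11, T9}. Every pair that conflicts lands in different frequencies.

2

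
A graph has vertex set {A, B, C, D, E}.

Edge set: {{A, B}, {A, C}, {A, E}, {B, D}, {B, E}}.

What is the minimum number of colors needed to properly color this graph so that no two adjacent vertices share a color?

A, B, E form a triangle, so at least 3 colors are needed.
3 colors suffice: color 1 → {B, C}; color 2 → {A, D}; color 3 → {E}. Each edge has distinct colors on its endpoints.

3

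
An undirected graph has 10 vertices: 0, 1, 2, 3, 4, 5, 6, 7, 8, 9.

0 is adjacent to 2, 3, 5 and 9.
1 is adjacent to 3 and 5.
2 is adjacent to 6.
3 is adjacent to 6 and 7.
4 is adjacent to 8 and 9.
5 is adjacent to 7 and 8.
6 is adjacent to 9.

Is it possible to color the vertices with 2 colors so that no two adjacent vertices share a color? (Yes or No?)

The cycle 5-8-4-9-0-5 has odd length 5, so it cannot be 2-colored; at least 3 colors are needed.
So 2 colors are not enough.

No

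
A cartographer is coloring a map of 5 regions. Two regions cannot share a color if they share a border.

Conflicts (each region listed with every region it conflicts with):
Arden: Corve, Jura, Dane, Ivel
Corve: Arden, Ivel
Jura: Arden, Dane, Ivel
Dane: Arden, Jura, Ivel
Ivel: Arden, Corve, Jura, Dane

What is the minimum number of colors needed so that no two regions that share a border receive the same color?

4

Arden, Jura, Dane, Ivel pairwise conflict, so at least 4 colors are needed.
4 colors suffice: color 1 → {Arden}; color 2 → {Ivel}; color 3 → {Corve, Dane}; color 4 → {Jura}. Each listed conflict is separated.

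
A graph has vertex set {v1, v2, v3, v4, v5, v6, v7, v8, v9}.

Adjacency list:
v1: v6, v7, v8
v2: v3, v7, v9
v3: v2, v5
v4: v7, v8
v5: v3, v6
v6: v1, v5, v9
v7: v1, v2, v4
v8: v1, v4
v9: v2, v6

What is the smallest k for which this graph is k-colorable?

The cycle v2-v7-v1-v6-v9-v2 has odd length 5, so it cannot be 2-colored; at least 3 colors are needed.
A valid assignment using 3 colors: v1=1, v2=1, v3=2, v4=1, v5=1, v6=2, v7=2, v8=2, v9=3. Every edge joins two different colors.

3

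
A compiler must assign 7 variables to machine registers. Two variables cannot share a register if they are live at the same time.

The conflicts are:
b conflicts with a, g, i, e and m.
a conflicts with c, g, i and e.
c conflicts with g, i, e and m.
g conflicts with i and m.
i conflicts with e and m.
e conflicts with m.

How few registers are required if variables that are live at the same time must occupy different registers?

4

b, i, e, m pairwise conflict, so at least 4 registers are needed.
Using 4 registers: b=2, a=3, c=2, g=4, i=1, e=4, m=3. Each listed conflict is separated.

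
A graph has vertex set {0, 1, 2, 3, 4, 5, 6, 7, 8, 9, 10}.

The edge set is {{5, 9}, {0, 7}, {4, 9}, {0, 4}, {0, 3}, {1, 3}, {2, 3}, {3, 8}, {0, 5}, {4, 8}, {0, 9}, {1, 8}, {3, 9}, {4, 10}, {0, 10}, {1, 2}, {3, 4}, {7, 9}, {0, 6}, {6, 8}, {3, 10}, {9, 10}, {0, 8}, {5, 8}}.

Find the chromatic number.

5

0, 3, 4, 9, 10 are mutually adjacent (a clique of size 5), so at least 5 colors are needed.
5 colors suffice: color red → {0, 1}; color blue → {3, 5, 6, 7}; color green → {2, 8, 9}; color yellow → {4}; color purple → {10}. Every edge joins two different colors.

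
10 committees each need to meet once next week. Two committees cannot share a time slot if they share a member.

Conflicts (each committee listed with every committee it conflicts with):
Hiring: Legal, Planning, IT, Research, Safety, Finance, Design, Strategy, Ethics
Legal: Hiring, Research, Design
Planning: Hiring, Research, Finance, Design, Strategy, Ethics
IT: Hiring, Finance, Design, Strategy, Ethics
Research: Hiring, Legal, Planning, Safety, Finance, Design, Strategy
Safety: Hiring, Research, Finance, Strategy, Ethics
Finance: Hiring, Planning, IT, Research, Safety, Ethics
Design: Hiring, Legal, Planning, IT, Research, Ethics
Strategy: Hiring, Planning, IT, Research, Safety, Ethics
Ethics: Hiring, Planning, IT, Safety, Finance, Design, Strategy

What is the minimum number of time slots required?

4

Hiring, Research, Safety, Finance all conflict with each other, so at least 4 time slots are needed.
4 time slots suffice: Hiring=1, Legal=4, Planning=4, IT=4, Research=2, Safety=4, Finance=3, Design=3, Strategy=3, Ethics=2. Every pair that conflicts lands in different time slots.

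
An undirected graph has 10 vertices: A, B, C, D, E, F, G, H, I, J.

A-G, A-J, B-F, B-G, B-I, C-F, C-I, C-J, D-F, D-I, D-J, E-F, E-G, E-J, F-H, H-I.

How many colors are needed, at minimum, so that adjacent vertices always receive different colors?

2

H and I are adjacent, so at least 2 colors are needed.
2 colors suffice: color 1 → {F, G, I, J}; color 2 → {A, B, C, D, E, H}. No two adjacent vertices share a color.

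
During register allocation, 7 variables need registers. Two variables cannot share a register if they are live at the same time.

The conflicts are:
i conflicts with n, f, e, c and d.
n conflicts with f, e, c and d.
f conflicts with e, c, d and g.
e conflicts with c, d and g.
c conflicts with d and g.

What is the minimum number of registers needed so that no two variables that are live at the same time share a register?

i, n, f, e, c, d are mutually in conflict, so at least 6 registers are needed.
6 registers suffice: register 1 → {f}; register 2 → {c}; register 3 → {e}; register 4 → {n, g}; register 5 → {d}; register 6 → {i}. No two conflicting variables share a register.

6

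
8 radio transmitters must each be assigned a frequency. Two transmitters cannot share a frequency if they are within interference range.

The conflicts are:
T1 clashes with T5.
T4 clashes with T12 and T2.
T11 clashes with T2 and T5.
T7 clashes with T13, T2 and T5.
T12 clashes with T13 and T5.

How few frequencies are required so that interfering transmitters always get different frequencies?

3

The cycle T12-T4-T2-T7-T5-T12 has odd length 5, so it cannot be 2-colored; at least 3 frequencies are needed.
3 frequencies suffice: T1=2, T4=3, T11=2, T7=2, T12=2, T13=1, T2=1, T5=1. Each listed conflict is separated.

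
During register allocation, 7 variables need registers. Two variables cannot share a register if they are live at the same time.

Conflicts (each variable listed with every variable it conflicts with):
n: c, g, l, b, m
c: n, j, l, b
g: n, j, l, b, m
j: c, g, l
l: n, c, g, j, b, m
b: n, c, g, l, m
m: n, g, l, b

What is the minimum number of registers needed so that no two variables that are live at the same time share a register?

5

n, g, l, b, m pairwise conflict, so at least 5 registers are needed.
5 registers suffice: n=2, c=3, g=3, j=2, l=1, b=4, m=5. No two conflicting variables share a register.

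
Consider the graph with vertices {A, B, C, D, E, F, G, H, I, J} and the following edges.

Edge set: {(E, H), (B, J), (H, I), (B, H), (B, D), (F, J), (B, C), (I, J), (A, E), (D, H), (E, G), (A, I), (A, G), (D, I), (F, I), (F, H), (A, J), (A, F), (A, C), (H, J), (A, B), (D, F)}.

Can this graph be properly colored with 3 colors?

No

F, H, I, J are pairwise adjacent (a clique of size 4), so at least 4 colors are needed.
So 3 colors are not enough.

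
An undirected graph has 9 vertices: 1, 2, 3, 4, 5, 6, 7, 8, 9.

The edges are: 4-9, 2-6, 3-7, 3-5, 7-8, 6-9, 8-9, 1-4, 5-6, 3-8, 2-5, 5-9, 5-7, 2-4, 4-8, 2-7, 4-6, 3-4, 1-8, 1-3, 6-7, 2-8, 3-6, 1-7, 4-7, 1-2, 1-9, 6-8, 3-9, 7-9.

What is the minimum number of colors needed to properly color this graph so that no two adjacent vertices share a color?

6

1, 3, 4, 7, 8, 9 are mutually adjacent (a clique of size 6), so at least 6 colors are needed.
6 colors suffice: color a → {7}; color b → {1, 6}; color c → {5, 8}; color d → {2, 3}; color e → {9}; color f → {4}. Each edge has distinct colors on its endpoints.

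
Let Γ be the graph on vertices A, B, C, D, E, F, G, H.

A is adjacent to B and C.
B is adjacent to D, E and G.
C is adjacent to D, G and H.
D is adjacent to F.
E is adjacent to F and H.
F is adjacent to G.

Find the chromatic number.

The cycle A-C-H-E-B-A has odd length 5, so it cannot be 2-colored; at least 3 colors are needed.
3 colors suffice: color 1 → {B, C, F}; color 2 → {A, D, E, G}; color 3 → {H}. Each edge has distinct colors on its endpoints.

3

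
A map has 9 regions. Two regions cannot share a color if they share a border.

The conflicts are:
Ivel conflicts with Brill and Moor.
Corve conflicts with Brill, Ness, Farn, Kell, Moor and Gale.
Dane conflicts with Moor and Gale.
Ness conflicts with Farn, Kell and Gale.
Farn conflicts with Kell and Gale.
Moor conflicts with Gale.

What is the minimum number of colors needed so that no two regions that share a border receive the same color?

4

Corve, Ness, Farn, Kell are mutually in conflict, so at least 4 colors are needed.
4 colors suffice: color 1 → {Ivel, Corve, Dane}; color 2 → {Brill, Kell, Gale}; color 3 → {Farn, Moor}; color 4 → {Ness}. No two conflicting regions share a color.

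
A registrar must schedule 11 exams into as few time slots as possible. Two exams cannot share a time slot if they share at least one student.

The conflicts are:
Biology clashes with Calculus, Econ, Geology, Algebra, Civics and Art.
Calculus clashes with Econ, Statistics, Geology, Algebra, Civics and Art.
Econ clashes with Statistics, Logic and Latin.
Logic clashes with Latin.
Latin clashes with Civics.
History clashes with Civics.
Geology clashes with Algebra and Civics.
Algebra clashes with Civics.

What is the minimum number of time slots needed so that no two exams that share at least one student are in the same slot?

5

Biology, Calculus, Geology, Algebra, Civics are mutually in conflict, so at least 5 time slots are needed.
5 time slots suffice: time slot 1 → {Calculus, Latin, History}; time slot 2 → {Biology, Statistics, Logic}; time slot 3 → {Econ, Civics, Art}; time slot 4 → {Algebra}; time slot 5 → {Geology}. No two conflicting exams share a time slot.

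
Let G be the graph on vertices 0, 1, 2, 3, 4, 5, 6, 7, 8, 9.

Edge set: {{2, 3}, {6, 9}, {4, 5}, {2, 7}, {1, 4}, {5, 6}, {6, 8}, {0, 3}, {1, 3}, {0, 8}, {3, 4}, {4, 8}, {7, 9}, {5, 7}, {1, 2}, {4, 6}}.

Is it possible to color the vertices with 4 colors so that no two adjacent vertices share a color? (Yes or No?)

The chromatic number is 3. 1, 2, 3 form a triangle, so at least 3 colors are needed.
One proper 3-coloring: 0=a, 1=c, 2=a, 3=b, 4=a, 5=c, 6=b, 7=b, 8=c, 9=a.
Since 4 ≥ 3, a proper 4-coloring certainly exists.

Yes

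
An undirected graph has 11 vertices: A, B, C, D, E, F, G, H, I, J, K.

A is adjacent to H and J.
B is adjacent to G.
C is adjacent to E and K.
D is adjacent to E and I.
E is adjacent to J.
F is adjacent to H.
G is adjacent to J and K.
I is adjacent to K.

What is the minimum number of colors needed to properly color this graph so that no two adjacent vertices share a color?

The cycle E-J-G-K-C-E has odd length 5, so it cannot be 2-colored; at least 3 colors are needed.
3 colors suffice: color 1 → {E, G, H, I}; color 2 → {B, D, F, J, K}; color 3 → {A, C}. Every edge joins two different colors.

3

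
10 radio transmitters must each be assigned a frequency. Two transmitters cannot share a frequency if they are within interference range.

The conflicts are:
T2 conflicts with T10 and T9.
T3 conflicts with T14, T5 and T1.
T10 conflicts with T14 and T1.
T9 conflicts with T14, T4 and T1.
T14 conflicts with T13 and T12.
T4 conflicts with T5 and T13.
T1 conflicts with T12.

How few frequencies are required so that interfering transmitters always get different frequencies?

3

The cycle T14-T13-T4-T5-T3-T14 has odd length 5, so it cannot be 2-colored; at least 3 frequencies are needed.
3 frequencies suffice: frequency 1 → {T2, T14, T4, T1}; frequency 2 → {T3, T10, T9, T13, T12}; frequency 3 → {T5}. Each listed conflict is separated.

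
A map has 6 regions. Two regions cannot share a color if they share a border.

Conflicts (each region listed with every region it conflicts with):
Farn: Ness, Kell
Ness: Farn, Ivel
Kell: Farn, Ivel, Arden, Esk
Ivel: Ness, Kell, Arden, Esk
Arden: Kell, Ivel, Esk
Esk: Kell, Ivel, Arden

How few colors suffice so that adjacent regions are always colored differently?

4

Kell, Ivel, Arden, Esk are mutually in conflict, so at least 4 colors are needed.
A valid assignment using 4 colors: Farn=1, Ness=2, Kell=2, Ivel=1, Arden=4, Esk=3. Each listed conflict is separated.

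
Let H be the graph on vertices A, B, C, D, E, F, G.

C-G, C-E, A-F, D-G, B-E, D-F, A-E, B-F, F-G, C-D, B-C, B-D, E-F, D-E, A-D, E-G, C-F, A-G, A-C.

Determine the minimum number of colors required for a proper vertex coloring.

A, C, D, E, F, G form a clique, so at least 6 colors are needed.
6 colors suffice: color 1 → {E}; color 2 → {D}; color 3 → {F}; color 4 → {C}; color 5 → {B, G}; color 6 → {A}. Every edge joins two different colors.

6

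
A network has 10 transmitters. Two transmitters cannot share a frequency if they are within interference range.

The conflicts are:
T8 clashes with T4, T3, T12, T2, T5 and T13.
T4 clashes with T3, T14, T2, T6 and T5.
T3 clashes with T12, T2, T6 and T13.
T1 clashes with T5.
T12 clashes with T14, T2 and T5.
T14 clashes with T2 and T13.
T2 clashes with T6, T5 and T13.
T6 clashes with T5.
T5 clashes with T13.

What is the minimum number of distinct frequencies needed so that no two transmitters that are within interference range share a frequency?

4

T4, T3, T2, T6 all conflict with each other, so at least 4 frequencies are needed.
4 frequencies suffice: frequency 1 → {T1, T2}; frequency 2 → {T3, T14, T5}; frequency 3 → {T4, T12, T13}; frequency 4 → {T8, T6}. Each listed conflict is separated.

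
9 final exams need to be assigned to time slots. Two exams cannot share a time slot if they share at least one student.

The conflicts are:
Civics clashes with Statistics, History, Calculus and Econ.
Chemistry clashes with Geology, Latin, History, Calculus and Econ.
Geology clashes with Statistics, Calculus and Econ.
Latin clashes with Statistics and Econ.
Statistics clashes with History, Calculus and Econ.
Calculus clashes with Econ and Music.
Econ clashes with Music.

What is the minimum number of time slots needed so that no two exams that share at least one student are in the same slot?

Geology, Statistics, Calculus, Econ pairwise conflict, so at least 4 time slots are needed.
4 time slots suffice: Civics=4, Chemistry=3, Geology=4, Latin=2, Statistics=3, History=1, Calculus=2, Econ=1, Music=3. Each listed conflict is separated.

4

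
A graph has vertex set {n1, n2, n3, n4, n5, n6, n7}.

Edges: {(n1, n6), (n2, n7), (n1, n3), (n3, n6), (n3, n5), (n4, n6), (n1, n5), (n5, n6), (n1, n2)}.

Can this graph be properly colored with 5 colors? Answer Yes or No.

Yes

The chromatic number is 4. n1, n3, n5, n6 are pairwise adjacent (a clique of size 4), so at least 4 colors are needed.
4 colors suffice: color 1 → {n1, n4, n7}; color 2 → {n2, n6}; color 3 → {n3}; color 4 → {n5}.
Since 5 ≥ 4, a proper 5-coloring certainly exists.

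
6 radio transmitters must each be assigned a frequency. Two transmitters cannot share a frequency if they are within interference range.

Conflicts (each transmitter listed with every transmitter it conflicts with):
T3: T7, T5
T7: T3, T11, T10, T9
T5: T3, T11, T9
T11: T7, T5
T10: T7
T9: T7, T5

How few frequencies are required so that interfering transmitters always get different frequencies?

T7 and T10 conflict, so at least 2 frequencies are needed.
A valid assignment using 2 frequencies: T3=2, T7=1, T5=1, T11=2, T10=2, T9=2. Every pair that conflicts lands in different frequencies.

2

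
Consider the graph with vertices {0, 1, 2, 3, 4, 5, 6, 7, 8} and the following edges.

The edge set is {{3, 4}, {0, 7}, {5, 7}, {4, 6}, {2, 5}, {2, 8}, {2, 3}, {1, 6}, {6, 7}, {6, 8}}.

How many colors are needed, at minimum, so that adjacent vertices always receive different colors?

The cycle 7-5-2-8-6-7 has odd length 5, so it cannot be 2-colored; at least 3 colors are needed.
One proper 3-coloring: 0=red, 1=blue, 2=red, 3=blue, 4=green, 5=green, 6=red, 7=blue, 8=blue. Each edge has distinct colors on its endpoints.

3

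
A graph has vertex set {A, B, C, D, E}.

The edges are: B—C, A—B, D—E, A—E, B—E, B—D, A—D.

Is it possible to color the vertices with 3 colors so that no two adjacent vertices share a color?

No

A, B, D, E are mutually adjacent (a clique of size 4), so at least 4 colors are needed.
So 3 colors are not enough.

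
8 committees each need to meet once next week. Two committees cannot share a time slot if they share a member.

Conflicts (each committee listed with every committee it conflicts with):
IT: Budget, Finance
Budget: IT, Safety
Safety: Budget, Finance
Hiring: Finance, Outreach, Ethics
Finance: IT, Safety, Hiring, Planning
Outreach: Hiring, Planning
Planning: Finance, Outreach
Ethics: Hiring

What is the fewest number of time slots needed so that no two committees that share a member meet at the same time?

2

IT and Budget conflict, so at least 2 time slots are needed.
A valid assignment using 2 time slots: IT=2, Budget=1, Safety=2, Hiring=2, Finance=1, Outreach=1, Planning=2, Ethics=1. Each listed conflict is separated.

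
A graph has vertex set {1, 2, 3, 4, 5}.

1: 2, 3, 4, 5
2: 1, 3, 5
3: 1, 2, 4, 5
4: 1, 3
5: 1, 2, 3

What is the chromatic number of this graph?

1, 2, 3, 5 form a clique, so at least 4 colors are needed.
4 colors suffice: color a → {1}; color b → {3}; color c → {2, 4}; color d → {5}. Each edge has distinct colors on its endpoints.

4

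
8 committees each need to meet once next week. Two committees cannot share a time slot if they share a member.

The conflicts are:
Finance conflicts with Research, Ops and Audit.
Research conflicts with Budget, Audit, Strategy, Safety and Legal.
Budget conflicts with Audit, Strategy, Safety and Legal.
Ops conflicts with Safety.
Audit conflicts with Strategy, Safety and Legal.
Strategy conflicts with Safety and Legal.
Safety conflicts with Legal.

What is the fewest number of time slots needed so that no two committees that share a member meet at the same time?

Research, Budget, Audit, Strategy, Safety, Legal all conflict with each other, so at least 6 time slots are needed.
6 time slots suffice: time slot 1 → {Research, Ops}; time slot 2 → {Finance, Safety}; time slot 3 → {Audit}; time slot 4 → {Legal}; time slot 5 → {Strategy}; time slot 6 → {Budget}. No two conflicting committees share a time slot.

6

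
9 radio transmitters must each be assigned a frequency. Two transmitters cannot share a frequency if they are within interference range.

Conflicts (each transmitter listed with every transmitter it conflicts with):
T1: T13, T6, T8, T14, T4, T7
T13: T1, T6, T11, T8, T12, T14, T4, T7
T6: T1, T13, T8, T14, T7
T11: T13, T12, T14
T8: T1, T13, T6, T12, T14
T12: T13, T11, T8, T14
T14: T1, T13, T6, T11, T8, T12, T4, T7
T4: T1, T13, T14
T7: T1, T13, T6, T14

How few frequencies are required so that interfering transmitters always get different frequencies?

5

T1, T13, T6, T14, T7 all conflict with each other, so at least 5 frequencies are needed.
Using 5 frequencies: T1=3, T13=1, T6=4, T11=4, T8=5, T12=3, T14=2, T4=4, T7=5. Every pair that conflicts lands in different frequencies.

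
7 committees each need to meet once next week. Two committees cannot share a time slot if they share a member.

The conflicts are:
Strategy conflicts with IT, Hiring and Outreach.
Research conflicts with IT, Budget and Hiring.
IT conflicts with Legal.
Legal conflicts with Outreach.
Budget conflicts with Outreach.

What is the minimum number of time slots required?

The cycle Outreach-Budget-Research-IT-Legal-Outreach has odd length 5, so it cannot be 2-colored; at least 3 time slots are needed.
3 time slots suffice: time slot 1 → {Research, Outreach}; time slot 2 → {Strategy, Legal, Budget}; time slot 3 → {IT, Hiring}. No two conflicting committees share a time slot.

3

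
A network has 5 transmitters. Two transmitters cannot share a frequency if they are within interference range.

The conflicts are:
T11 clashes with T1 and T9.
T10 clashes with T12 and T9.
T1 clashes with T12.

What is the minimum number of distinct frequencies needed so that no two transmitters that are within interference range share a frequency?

3

The cycle T10-T12-T1-T11-T9-T10 has odd length 5, so it cannot be 2-colored; at least 3 frequencies are needed.
3 frequencies suffice: frequency 1 → {T1, T9}; frequency 2 → {T11, T10}; frequency 3 → {T12}. Each listed conflict is separated.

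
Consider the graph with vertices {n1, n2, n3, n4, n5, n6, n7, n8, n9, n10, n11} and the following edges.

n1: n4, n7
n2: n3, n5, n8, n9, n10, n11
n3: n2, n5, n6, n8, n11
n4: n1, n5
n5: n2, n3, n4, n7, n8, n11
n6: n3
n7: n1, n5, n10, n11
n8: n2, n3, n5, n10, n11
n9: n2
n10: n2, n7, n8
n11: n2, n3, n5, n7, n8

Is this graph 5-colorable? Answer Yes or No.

Yes

The chromatic number is 5. n2, n3, n5, n8, n11 are pairwise adjacent (a clique of size 5), so at least 5 colors are needed.
5 colors suffice: color 1 → {n1, n5, n6, n9, n10}; color 2 → {n2, n4, n7}; color 3 → {n8}; color 4 → {n3}; color 5 → {n11}.
That is already a proper 5-coloring.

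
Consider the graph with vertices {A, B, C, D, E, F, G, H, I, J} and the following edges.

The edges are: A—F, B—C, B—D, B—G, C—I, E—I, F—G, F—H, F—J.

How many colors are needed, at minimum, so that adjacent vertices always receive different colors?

2

E and I are adjacent, so at least 2 colors are needed.
A valid assignment using 2 colors: A=2, B=1, C=2, D=2, E=2, F=1, G=2, H=2, I=1, J=2. Each edge has distinct colors on its endpoints.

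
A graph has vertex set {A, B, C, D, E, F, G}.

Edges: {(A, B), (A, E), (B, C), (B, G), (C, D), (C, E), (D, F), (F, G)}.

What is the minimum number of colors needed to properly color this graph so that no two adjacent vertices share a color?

The cycle G-F-D-C-B-G has odd length 5, so it cannot be 2-colored; at least 3 colors are needed.
3 colors suffice: color 1 → {A, C, F}; color 2 → {B, D, E}; color 3 → {G}. Every edge joins two different colors.

3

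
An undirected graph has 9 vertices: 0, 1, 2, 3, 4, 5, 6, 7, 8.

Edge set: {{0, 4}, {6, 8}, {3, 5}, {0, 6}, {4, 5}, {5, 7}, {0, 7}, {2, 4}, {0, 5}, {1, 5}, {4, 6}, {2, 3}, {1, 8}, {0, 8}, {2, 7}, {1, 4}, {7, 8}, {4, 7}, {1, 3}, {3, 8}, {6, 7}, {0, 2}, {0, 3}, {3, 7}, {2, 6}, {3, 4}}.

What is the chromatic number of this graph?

0, 3, 4, 5, 7 are mutually adjacent (a clique of size 5), so at least 5 colors are needed.
5 colors suffice: color a → {0, 1}; color b → {7}; color c → {4, 8}; color d → {3, 6}; color e → {2, 5}. Every edge joins two different colors.

5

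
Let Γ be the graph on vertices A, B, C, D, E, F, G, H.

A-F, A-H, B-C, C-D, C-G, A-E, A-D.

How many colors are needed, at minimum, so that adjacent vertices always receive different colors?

2

B and C are adjacent, so at least 2 colors are needed.
2 colors suffice: color red → {A, C}; color blue → {B, D, E, F, G, H}. No two adjacent vertices share a color.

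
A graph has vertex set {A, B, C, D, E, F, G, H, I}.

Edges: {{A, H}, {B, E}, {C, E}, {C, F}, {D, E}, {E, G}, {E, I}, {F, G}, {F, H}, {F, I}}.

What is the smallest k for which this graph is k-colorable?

F and G are adjacent, so at least 2 colors are needed.
2 colors suffice: color 1 → {A, E, F}; color 2 → {B, C, D, G, H, I}. Each edge has distinct colors on its endpoints.

2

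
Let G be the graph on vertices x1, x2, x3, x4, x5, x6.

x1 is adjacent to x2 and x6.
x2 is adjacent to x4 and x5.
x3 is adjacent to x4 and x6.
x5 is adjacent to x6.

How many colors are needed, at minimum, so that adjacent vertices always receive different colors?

The cycle x6-x3-x4-x2-x1-x6 has odd length 5, so it cannot be 2-colored; at least 3 colors are needed.
3 colors suffice: color 1 → {x2, x6}; color 2 → {x1, x4, x5}; color 3 → {x3}. Every edge joins two different colors.

3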